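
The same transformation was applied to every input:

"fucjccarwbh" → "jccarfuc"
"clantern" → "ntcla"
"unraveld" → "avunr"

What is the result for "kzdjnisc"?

jnkzd

Rule — delete the last 3 characters, then move the first 3 characters to the end (rotate left by 3).
On "kzdjnisc" that produces "jnkzd".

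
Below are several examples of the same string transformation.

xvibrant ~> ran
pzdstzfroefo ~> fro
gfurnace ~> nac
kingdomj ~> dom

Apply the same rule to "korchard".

In each case the input is transformed by: swap the front and back halves of the string, then keep only the first 3 characters.
On "korchard": the first step gives "hardkorc", and the second then gives "har".

har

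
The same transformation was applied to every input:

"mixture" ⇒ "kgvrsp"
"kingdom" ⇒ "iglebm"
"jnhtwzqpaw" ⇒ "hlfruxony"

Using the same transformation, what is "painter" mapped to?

The pattern: delete the last character, then shift every letter 2 places backward in the alphabet (wrapping around).
Working it through for "painter": intermediate "painte", final "nyglrc".
(Check on "jnhtwzqpaw": → "jnhtwzqpa" → "hlfruxony" ✓)

nyglrc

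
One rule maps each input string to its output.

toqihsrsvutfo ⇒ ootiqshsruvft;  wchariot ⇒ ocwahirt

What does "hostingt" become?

Each output is the input with this applied: swap each adjacent pair of characters (1↔2, 3↔4, ...), then move the last character to the front.
Starting from "hostingt": after the first operation, "ohtsnitg"; after the second, "gohtsnit".

gohtsnit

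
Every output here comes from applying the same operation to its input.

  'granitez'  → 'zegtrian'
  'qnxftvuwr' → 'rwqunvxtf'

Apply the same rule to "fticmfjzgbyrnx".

xnfrtyibcgmzfj

The transformation: move the last character to the front, then take characters alternately from the front and the back (1st, last, 2nd, 2nd-last, ...).
For "fticmfjzgbyrnx" the result is "xnfrtyibcgmzfj".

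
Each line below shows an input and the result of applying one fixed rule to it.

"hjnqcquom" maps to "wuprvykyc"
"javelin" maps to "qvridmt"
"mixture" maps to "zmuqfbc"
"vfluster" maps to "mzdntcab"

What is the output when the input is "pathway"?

igxibpe

The rule is to shift every letter 8 places forward in the alphabet (wrapping around), then move the last 2 characters to the front (rotate right by 2).
For "pathway" the result is "igxibpe".
(Check on "mixture": → "uqfbczm" → "zmuqfbc" ✓)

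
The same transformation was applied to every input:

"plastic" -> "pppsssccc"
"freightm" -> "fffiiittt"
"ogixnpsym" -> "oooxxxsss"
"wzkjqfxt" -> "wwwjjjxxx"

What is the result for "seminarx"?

sssiiirrr

The pattern: keep one character in every 3, starting at position 1 (positions 1st, 4th, 7th, ...), then repeat every character 3 times.
Working it through for "seminarx": intermediate "sir", final "sssiiirrr".
(Check on "plastic": → "psc" → "pppsssccc" ✓)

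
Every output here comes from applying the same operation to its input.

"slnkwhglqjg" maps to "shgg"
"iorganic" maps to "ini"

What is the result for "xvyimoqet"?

Rule — swap each adjacent pair of characters (1↔2, 3↔4, ...), then keep one character in every 3, starting at position 2 (positions 2nd, 5th, 8th, ...).
Applying both steps to "xvyimoqet": "vxiyomeqt", then "xoq".

xoq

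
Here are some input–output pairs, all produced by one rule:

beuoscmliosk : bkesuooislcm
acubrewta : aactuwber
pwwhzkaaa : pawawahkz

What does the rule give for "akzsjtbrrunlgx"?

Rule — take characters alternately from the front and the back (1st, last, 2nd, 2nd-last, ...).
"akzsjtbrrunlgx" → "axkgzlsnjutrbr".

axkgzlsnjutrbr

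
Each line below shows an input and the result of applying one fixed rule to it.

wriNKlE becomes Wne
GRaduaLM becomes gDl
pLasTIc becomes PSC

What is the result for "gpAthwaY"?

GTA

Rule — flip the case of every letter, then keep one character in every 3, starting at position 1 (positions 1st, 4th, 7th, ...).
On "gpAthwaY": the first step gives "GPaTHWAy", and the second then gives "GTA".
(Check on "pLasTIc": → "PlAStiC" → "PSC" ✓)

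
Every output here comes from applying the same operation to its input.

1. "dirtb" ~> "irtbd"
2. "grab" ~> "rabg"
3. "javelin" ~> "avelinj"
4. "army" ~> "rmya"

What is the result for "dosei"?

What's happening: move the first character to the end.
On "dosei" that produces "oseid".

oseid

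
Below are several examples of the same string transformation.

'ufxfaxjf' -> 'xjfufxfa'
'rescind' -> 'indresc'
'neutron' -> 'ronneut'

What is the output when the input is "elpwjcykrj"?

Looking at the pairs, the operation is to move the last 3 characters to the front (rotate right by 3).
On "elpwjcykrj" that produces "krjelpwjcy".

krjelpwjcy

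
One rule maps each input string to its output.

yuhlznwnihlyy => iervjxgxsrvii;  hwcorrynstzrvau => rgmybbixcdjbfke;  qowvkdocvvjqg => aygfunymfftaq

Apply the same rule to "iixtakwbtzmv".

sshdkugldjwf

What's happening: shift every letter 10 places forward in the alphabet (wrapping around).
Doing the same to "iixtakwbtzmv": "sshdkugldjwf".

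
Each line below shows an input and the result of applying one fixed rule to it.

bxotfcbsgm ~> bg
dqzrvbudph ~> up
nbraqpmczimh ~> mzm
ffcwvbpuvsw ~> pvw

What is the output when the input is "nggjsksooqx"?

sox

What's happening: keep every other character starting from the first (positions 1st, 3rd, 5th, ...), then delete the first 3 characters.
On "nggjsksooqx" that produces "sox".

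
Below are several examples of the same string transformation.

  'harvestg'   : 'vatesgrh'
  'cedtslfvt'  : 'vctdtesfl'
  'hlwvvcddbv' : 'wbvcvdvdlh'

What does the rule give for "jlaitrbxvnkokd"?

What's happening: sort the characters into reverse alphabetical order, then take characters alternately from the front and the back (1st, last, 2nd, 2nd-last, ...).
"jlaitrbxvnkokd" → "xvtronlkkjidba" → "xavbtdriojnklk".

xavbtdriojnklk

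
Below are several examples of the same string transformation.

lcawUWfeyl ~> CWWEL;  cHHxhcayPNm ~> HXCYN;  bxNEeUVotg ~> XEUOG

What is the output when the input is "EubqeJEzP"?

UQJZ

Each output is the input with this applied: keep every other character starting from the second (positions 2nd, 4th, 6th, ...), then convert every letter to uppercase.
Applying that to "EubqeJEzP" gives "UQJZ".
(Check on "bxNEeUVotg": → "xEUog" → "XEUOG" ✓)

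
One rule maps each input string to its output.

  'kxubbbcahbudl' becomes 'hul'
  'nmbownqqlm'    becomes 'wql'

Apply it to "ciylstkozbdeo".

zdo

In each case the input is transformed by: keep every other character starting from the first (positions 1st, 3rd, 5th, ...), then keep only the last 3 characters.
So "ciylstkozbdeo" becomes "zdo".
(Check on "nmbownqqlm": → "nbwql" → "wql" ✓)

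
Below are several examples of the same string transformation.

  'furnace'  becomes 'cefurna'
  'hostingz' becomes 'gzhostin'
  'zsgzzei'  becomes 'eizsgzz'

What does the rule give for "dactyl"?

The rule is to move the last 2 characters to the front (rotate right by 2).
So "dactyl" becomes "yldact".

yldact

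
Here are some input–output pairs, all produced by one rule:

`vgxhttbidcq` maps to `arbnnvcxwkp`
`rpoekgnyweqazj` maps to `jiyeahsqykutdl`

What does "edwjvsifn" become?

In each case the input is transformed by: shift every letter 6 places backward in the alphabet (wrapping around), then move the first character to the end.
Working it through for "edwjvsifn": intermediate "yxqdpmczh", final "xqdpmczhy".
(Check on "rpoekgnyweqazj": → "ljiyeahsqykutd" → "jiyeahsqykutdl" ✓)

xqdpmczhy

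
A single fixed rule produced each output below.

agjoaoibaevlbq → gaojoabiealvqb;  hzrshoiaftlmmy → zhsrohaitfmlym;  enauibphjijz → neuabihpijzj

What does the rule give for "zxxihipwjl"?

What's happening: swap each adjacent pair of characters (1↔2, 3↔4, ...).
So "zxxihipwjl" becomes "xzixihwplj".

xzixihwplj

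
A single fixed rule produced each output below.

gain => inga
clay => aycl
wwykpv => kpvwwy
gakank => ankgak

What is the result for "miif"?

ifmi

What's happening: swap the front and back halves of the string.
So "miif" becomes "ifmi".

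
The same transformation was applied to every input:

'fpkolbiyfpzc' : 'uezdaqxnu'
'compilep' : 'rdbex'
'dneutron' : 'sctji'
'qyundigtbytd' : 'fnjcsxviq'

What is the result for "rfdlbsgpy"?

The pattern: delete the last 3 characters, then shift every letter 11 places backward in the alphabet (wrapping around).
Starting from "rfdlbsgpy": after the first operation, "rfdlbs"; after the second, "gusaqh".

gusaqh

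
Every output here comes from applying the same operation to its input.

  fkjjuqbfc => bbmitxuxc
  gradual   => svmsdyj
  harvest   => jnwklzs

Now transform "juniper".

fahwjbm

The rule is to shift every letter 8 places backward in the alphabet (wrapping around), then move the first 2 characters to the end (rotate left by 2).
Starting from "juniper": after the first operation, "bmfahwj"; after the second, "fahwjbm".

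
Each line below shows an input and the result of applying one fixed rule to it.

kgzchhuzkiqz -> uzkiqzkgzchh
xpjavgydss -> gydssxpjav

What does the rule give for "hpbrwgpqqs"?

gpqqshpbrw

Looking at the pairs, the operation is to swap the front and back halves of the string.
For "hpbrwgpqqs" the result is "gpqqshpbrw".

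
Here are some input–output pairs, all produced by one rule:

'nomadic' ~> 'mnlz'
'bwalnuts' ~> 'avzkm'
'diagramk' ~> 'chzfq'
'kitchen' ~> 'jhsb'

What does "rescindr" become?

qdrbh

Each output is the input with this applied: delete the last 3 characters, then shift every letter 1 place backward in the alphabet (wrapping around).
"rescindr" → "resci" → "qdrbh".
(Check on "diagramk": → "diagr" → "chzfq" ✓)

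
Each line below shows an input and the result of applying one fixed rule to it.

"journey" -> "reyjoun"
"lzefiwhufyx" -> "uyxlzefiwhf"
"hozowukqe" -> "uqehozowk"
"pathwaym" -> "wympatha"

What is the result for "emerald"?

rldemea

Each output is the input with this applied: move the last 3 characters to the front (rotate right by 3), then swap the first and last characters.
On "emerald": the first step gives "aldemer", and the second then gives "rldemea".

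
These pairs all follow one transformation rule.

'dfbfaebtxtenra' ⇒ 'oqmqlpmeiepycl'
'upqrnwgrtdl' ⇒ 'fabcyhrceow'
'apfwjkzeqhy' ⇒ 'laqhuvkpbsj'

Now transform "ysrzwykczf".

jdckhjvnkq

The transformation: shift every letter 11 places forward in the alphabet (wrapping around).
Doing the same to "ysrzwykczf": "jdckhjvnkq".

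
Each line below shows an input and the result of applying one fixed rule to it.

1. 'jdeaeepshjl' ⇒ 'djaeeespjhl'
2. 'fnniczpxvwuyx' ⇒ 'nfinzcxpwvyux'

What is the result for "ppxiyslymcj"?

ppixsyylcmj

The pattern: swap each adjacent pair of characters (1↔2, 3↔4, ...).
On "ppxiyslymcj" that produces "ppixsyylcmj".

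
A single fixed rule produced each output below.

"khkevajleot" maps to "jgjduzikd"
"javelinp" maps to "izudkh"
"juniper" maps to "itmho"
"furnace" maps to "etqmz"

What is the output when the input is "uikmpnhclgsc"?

Looking at the pairs, the operation is to delete the last 2 characters, then shift every letter 1 place backward in the alphabet (wrapping around).
"uikmpnhclgsc" → "uikmpnhclg" → "thjlomgbkf".

thjlomgbkf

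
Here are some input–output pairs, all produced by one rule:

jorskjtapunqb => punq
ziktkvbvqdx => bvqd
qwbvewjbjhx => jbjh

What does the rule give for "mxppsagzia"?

What's happening: move the last character to the front, then keep only the last 4 characters.
On "mxppsagzia": the first step gives "amxppsagzi", and the second then gives "agzi".
(Check on "jorskjtapunqb": → "bjorskjtapunq" → "punq" ✓)

agzi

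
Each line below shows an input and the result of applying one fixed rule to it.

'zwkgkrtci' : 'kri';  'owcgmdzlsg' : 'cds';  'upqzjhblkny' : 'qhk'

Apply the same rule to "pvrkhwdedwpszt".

rwds

The rule is to keep one character in every 3, starting at position 3 (positions 3rd, 6th, 9th, ...).
Applying that to "pvrkhwdedwpszt" gives "rwds".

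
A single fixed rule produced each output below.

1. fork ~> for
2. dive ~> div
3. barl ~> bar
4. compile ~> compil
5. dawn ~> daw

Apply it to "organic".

Looking at the pairs, the operation is to delete the last character.
For "organic" the result is "organi".

organi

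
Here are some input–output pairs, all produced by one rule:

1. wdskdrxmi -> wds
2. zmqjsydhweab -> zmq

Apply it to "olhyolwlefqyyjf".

olh

The rule is to keep only the first 3 characters.
On "olhyolwlefqyyjf" that produces "olh".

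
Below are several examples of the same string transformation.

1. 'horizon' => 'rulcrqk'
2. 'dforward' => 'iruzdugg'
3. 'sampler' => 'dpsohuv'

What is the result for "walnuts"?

In each case the input is transformed by: move the first character to the end, then shift every letter 3 places forward in the alphabet (wrapping around).
On "walnuts": the first step gives "alnutsw", and the second then gives "doqxwvz".
(Check on "horizon": → "orizonh" → "rulcrqk" ✓)

doqxwvz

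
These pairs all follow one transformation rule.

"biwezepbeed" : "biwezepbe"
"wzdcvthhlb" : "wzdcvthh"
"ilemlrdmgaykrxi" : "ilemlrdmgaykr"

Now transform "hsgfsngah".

The pattern: delete the last 2 characters.
So "hsgfsngah" becomes "hsgfsng".

hsgfsng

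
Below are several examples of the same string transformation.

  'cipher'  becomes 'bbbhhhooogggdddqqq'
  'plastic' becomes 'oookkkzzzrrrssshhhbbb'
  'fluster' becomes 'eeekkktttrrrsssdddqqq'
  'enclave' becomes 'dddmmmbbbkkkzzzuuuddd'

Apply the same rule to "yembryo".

xxxdddlllaaaqqqxxxnnn

The pattern: repeat every character 3 times, then shift every letter 1 place backward in the alphabet (wrapping around).
Starting from "yembryo": after the first operation, "yyyeeemmmbbbrrryyyooo"; after the second, "xxxdddlllaaaqqqxxxnnn".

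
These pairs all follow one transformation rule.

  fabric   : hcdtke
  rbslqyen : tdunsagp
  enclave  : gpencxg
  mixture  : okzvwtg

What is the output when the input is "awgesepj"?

cyigugrl

The transformation: shift every letter 2 places forward in the alphabet (wrapping around).
"awgesepj" → "cyigugrl".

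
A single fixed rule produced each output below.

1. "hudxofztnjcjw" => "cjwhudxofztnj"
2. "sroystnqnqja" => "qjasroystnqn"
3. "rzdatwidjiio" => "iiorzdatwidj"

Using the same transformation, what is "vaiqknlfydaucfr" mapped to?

cfrvaiqknlfydau

The pattern: move the last 3 characters to the front (rotate right by 3).
On "vaiqknlfydaucfr" that produces "cfrvaiqknlfydau".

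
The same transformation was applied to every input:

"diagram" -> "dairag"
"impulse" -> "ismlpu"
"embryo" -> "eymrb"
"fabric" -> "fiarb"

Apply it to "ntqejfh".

nftjqe

The rule is to delete the last character, then take characters alternately from the front and the back (1st, last, 2nd, 2nd-last, ...).
"ntqejfh" → "nftjqe".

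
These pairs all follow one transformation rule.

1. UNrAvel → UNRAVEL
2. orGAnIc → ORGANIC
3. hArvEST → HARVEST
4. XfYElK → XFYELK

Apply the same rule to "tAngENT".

TANGENT

Rule — convert every letter to uppercase.
On "tAngENT" that produces "TANGENT".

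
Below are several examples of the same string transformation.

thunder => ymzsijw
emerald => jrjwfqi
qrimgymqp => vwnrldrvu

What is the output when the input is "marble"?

Rule — shift every letter 5 places forward in the alphabet (wrapping around).
Applying that to "marble" gives "rfwgqj".

rfwgqj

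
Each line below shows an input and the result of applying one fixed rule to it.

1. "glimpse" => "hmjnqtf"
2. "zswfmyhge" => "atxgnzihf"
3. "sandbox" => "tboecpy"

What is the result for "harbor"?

ibscps

The transformation: shift every letter 1 place forward in the alphabet (wrapping around).
On "harbor" that produces "ibscps".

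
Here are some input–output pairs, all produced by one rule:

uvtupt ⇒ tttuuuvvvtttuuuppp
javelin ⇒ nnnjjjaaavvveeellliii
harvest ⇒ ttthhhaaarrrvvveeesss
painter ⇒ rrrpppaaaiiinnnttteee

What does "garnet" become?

The pattern: repeat every character 3 times, then move the last 3 characters to the front (rotate right by 3).
On "garnet": the first step gives "gggaaarrrnnneeettt", and the second then gives "tttgggaaarrrnnneee".
(Check on "javelin": → "jjjaaavvveeellliiinnn" → "nnnjjjaaavvveeellliii" ✓)

tttgggaaarrrnnneee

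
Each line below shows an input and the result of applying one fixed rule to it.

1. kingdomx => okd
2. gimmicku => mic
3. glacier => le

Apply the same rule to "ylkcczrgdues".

yrgc

The transformation: sort the characters into reverse alphabetical order, then keep one character in every 3, starting at position 2 (positions 2nd, 5th, 8th, ...).
"ylkcczrgdues" → "zyusrlkgedcc" → "yrgc".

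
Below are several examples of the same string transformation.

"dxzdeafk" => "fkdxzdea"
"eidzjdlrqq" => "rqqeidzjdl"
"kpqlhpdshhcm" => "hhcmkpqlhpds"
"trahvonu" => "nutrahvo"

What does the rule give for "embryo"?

oembry

Each output is the input with this applied: move the first 2 characters to the end (rotate left by 2), then swap the front and back halves of the string.
Starting from "embryo": after the first operation, "bryoem"; after the second, "oembry".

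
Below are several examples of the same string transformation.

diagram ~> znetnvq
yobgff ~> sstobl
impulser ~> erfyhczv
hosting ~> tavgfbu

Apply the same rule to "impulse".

The transformation: shift every letter 13 places forward in the alphabet (wrapping around) — i.e. ROT13, then reverse the string.
For "impulse" the result is "rfyhczv".

rfyhczv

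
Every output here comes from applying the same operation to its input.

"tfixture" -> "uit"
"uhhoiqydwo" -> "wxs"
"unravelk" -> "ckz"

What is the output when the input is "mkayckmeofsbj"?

Each output is the input with this applied: shift every letter 11 places backward in the alphabet (wrapping around), then keep one character in every 3, starting at position 2 (positions 2nd, 5th, 8th, ...).
For "mkayckmeofsbj" the result is "zrth".

zrth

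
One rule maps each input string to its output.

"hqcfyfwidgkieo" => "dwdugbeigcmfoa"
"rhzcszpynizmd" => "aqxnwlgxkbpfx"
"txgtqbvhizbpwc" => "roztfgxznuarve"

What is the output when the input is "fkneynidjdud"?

cwlgbhbsbdil

The transformation: shift every letter 2 places backward in the alphabet (wrapping around), then move the first 3 characters to the end (rotate left by 3).
"fkneynidjdud" → "dilcwlgbhbsb" → "cwlgbhbsbdil".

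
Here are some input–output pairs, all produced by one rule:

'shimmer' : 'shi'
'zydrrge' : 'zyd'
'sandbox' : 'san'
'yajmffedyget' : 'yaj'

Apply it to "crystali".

cry

In each case the input is transformed by: keep only the first 3 characters.
So "crystali" becomes "cry".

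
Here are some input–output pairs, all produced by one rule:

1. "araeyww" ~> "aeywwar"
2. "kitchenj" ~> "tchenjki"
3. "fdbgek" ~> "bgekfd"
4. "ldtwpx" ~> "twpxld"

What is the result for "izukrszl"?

The rule is to move the first 2 characters to the end (rotate left by 2).
For "izukrszl" the result is "ukrszliz".

ukrszliz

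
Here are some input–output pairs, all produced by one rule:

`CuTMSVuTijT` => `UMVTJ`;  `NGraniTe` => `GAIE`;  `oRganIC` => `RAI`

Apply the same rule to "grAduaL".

RDA

What's happening: keep every other character starting from the second (positions 2nd, 4th, 6th, ...), then convert every letter to uppercase.
Working it through for "grAduaL": intermediate "rda", final "RDA".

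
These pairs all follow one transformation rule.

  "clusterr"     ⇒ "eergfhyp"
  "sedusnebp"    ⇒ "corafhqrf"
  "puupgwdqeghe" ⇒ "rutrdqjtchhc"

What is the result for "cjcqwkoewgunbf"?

soahtjrbxjdpwp

What's happening: shift every letter 13 places forward in the alphabet (wrapping around) — i.e. ROT13, then reverse the string.
Starting from "cjcqwkoewgunbf": after the first operation, "pwpdjxbrjthaos"; after the second, "soahtjrbxjdpwp".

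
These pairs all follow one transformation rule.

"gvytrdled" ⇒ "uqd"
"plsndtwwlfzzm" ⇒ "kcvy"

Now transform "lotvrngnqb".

nqm

The rule is to keep one character in every 3, starting at position 2 (positions 2nd, 5th, 8th, ...), then shift every letter 1 place backward in the alphabet (wrapping around).
Starting from "lotvrngnqb": after the first operation, "orn"; after the second, "nqm".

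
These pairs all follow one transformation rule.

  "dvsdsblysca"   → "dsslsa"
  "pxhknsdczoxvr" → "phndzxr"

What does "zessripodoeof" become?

What's happening: keep every other character starting from the first (positions 1st, 3rd, 5th, ...).
So "zessripodoeof" becomes "zsrpdef".

zsrpdef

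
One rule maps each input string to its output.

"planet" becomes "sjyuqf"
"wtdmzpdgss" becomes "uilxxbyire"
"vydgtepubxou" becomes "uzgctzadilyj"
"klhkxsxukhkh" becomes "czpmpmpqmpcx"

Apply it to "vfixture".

yzwjaknc

The rule is to shift every letter 5 places forward in the alphabet (wrapping around), then swap the front and back halves of the string.
Starting from "vfixture": after the first operation, "akncyzwj"; after the second, "yzwjaknc".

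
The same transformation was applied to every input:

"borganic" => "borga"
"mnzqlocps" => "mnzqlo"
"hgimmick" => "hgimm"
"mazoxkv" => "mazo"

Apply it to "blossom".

blos

Each output is the input with this applied: delete the last 3 characters.
On "blossom" that produces "blos".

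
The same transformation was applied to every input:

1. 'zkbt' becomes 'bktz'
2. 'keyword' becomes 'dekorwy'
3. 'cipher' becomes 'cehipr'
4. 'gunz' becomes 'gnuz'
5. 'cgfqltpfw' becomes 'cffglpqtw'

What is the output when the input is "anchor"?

achnor

Each output is the input with this applied: sort the characters into alphabetical order.
So "anchor" becomes "achnor".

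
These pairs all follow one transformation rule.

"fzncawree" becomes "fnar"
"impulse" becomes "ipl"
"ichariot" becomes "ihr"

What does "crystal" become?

What's happening: delete the last 2 characters, then keep every other character starting from the first (positions 1st, 3rd, 5th, ...).
Applying both steps to "crystal": "cryst", then "cyt".

cyt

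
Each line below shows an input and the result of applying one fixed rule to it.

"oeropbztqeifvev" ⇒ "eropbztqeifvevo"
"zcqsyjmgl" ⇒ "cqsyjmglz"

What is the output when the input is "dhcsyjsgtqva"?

hcsyjsgtqvad

The pattern: move the first character to the end.
Doing the same to "dhcsyjsgtqva": "hcsyjsgtqvad".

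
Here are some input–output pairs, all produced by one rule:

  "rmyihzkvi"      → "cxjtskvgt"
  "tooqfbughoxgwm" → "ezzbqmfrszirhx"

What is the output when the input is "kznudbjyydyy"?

The pattern: shift every letter 11 places forward in the alphabet (wrapping around).
Doing the same to "kznudbjyydyy": "vkyfomujjojj".

vkyfomujjojj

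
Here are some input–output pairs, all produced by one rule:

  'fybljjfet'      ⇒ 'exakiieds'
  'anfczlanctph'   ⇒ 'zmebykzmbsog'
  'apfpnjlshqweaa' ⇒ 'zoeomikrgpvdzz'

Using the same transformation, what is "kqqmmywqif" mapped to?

The rule is to shift every letter 1 place backward in the alphabet (wrapping around).
Doing the same to "kqqmmywqif": "jppllxvphe".

jppllxvphe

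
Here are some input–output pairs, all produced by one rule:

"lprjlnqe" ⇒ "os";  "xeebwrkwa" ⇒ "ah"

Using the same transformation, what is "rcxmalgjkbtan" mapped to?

uf

Looking at the pairs, the operation is to shift every letter 3 places forward in the alphabet (wrapping around), then keep only the first 2 characters.
Applying that to "rcxmalgjkbtan" gives "uf".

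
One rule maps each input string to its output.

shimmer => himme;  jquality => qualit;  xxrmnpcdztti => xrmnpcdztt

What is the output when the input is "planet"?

lane

Looking at the pairs, the operation is to move the first character to the end, then delete the last 2 characters.
Working it through for "planet": intermediate "lanetp", final "lane".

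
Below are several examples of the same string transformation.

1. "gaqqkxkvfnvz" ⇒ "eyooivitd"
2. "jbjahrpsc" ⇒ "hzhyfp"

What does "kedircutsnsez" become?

icbgpasrql

Each output is the input with this applied: shift every letter 2 places backward in the alphabet (wrapping around), then delete the last 3 characters.
Applying both steps to "kedircutsnsez": "icbgpasrqlqcx", then "icbgpasrql".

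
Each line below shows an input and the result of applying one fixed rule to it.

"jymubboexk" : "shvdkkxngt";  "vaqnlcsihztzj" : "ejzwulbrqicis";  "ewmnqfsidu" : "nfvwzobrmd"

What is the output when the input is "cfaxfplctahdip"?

lojgoyulcjqmry

In each case the input is transformed by: shift every letter 9 places forward in the alphabet (wrapping around).
So "cfaxfplctahdip" becomes "lojgoyulcjqmry".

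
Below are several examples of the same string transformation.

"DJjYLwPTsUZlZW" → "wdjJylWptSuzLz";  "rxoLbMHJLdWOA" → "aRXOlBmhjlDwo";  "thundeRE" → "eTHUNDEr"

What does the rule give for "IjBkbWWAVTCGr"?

RiJbKBwwavtcg

What's happening: flip the case of every letter, then move the last character to the front.
Applying both steps to "IjBkbWWAVTCGr": "iJbKBwwavtcgR", then "RiJbKBwwavtcg".
(Check on "DJjYLwPTsUZlZW": → "djJylWptSuzLzw" → "wdjJylWptSuzLz" ✓)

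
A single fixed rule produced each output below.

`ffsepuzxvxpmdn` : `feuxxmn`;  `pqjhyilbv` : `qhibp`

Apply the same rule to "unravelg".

naeg

The transformation: move the first character to the end, then keep every other character starting from the first (positions 1st, 3rd, 5th, ...).
For "unravelg", step one produces "nravelgu"; step two turns that into "naeg".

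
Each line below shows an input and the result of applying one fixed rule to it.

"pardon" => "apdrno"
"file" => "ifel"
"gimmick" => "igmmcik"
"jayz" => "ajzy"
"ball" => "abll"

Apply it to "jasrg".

ajrsg

The transformation: swap each adjacent pair of characters (1↔2, 3↔4, ...).
For "jasrg" the result is "ajrsg".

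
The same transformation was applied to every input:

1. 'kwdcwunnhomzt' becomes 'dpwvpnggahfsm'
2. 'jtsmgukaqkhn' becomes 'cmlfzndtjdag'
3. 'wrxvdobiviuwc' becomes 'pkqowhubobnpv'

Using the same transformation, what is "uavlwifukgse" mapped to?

The transformation: shift every letter 7 places backward in the alphabet (wrapping around).
On "uavlwifukgse" that produces "ntoepbyndzlx".

ntoepbyndzlx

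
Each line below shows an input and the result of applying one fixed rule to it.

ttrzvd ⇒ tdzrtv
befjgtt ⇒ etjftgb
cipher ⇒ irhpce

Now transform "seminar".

erimans

What's happening: swap the first and last characters, then swap each adjacent pair of characters (1↔2, 3↔4, ...).
"seminar" → "reminas" → "erimans".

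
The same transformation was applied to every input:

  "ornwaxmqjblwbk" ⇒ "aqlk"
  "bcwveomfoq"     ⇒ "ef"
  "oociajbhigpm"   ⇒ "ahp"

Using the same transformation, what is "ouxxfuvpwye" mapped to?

fpe

The rule is to delete the first 3 characters, then keep one character in every 3, starting at position 2 (positions 2nd, 5th, 8th, ...).
"ouxxfuvpwye" → "xfuvpwye" → "fpe".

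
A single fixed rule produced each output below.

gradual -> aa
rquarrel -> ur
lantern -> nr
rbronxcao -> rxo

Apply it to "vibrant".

bn

In each case the input is transformed by: keep one character in every 3, starting at position 3 (positions 3rd, 6th, 9th, ...).
Doing the same to "vibrant": "bn".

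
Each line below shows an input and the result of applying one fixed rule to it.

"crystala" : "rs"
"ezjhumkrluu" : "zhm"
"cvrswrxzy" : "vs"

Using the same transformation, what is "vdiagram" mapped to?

Rule — keep every other character starting from the second (positions 2nd, 4th, 6th, ...), then delete the last 2 characters.
Working it through for "vdiagram": intermediate "darm", final "da".

da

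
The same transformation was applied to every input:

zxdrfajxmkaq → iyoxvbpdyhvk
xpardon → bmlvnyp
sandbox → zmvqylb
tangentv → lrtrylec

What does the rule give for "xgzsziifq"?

gdovexqxg

Each output is the input with this applied: move the last 3 characters to the front (rotate right by 3), then shift every letter 2 places backward in the alphabet (wrapping around).
"xgzsziifq" → "ifqxgzszi" → "gdovexqxg".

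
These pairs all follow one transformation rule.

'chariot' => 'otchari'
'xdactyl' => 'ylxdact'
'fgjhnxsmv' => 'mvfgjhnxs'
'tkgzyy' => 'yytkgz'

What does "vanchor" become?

What's happening: move the last 2 characters to the front (rotate right by 2).
On "vanchor" that produces "orvanch".

orvanch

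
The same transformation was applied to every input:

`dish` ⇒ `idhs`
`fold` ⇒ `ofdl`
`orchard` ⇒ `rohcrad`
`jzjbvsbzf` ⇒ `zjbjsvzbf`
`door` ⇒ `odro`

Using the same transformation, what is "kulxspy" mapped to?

In each case the input is transformed by: swap each adjacent pair of characters (1↔2, 3↔4, ...).
For "kulxspy" the result is "ukxlpsy".

ukxlpsy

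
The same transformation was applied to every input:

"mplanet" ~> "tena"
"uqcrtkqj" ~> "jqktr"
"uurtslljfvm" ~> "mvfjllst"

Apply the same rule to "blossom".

moss

What's happening: reverse the string, then delete the last 3 characters.
Doing the same to "blossom": "moss".
(Check on "mplanet": → "tenalpm" → "tena" ✓)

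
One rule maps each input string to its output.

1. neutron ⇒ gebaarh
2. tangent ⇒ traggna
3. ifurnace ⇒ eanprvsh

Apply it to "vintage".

Each output is the input with this applied: shift every letter 13 places forward in the alphabet (wrapping around) — i.e. ROT13, then move the first 3 characters to the end (rotate left by 3).
"vintage" → "gntriva".

gntriva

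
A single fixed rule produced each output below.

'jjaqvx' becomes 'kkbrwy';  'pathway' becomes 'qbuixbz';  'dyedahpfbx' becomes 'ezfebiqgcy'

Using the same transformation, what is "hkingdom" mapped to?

iljohepn

What's happening: shift every letter 1 place forward in the alphabet (wrapping around).
Doing the same to "hkingdom": "iljohepn".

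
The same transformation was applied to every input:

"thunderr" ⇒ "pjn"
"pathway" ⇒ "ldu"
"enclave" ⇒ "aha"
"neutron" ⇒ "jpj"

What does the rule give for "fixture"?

Rule — keep one character in every 3, starting at position 1 (positions 1st, 4th, 7th, ...), then shift every letter 4 places backward in the alphabet (wrapping around).
Starting from "fixture": after the first operation, "fte"; after the second, "bpa".

bpa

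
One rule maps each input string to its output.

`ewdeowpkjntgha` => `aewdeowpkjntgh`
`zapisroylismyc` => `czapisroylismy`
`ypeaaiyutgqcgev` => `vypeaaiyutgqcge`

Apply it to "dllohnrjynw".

wdllohnrjyn

What's happening: move the last character to the front.
Applying that to "dllohnrjynw" gives "wdllohnrjyn".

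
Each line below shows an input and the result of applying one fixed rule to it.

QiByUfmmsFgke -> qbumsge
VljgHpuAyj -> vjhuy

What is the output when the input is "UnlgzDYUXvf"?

What's happening: keep every other character starting from the first (positions 1st, 3rd, 5th, ...), then convert every letter to lowercase.
"UnlgzDYUXvf" → "UlzYXf" → "ulzyxf".

ulzyxf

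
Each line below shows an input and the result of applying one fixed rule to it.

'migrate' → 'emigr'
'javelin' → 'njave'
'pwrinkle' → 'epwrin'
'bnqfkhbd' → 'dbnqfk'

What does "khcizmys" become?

skhciz

Each output is the input with this applied: move the last character to the front, then delete the last 2 characters.
Applying both steps to "khcizmys": "skhcizmy", then "skhciz".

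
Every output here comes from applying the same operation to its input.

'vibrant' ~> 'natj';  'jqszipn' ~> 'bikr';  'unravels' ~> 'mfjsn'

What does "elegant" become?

wdwy

What's happening: shift every letter 8 places backward in the alphabet (wrapping around), then delete the last 3 characters.
"elegant" → "wdwysfl" → "wdwy".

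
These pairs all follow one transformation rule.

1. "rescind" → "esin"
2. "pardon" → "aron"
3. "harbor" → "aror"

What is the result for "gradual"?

raua

Looking at the pairs, the operation is to double every character, then keep one character in every 3, starting at position 3 (positions 3rd, 6th, 9th, ...).
For "gradual", step one produces "ggrraadduuaall"; step two turns that into "raua".
(Check on "pardon": → "ppaarrddoonn" → "aron" ✓)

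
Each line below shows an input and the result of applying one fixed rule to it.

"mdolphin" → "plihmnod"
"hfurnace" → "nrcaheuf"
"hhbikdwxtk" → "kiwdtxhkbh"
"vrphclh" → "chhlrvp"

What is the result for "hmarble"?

In each case the input is transformed by: move the first 3 characters to the end (rotate left by 3), then swap each adjacent pair of characters (1↔2, 3↔4, ...).
On "hmarble": the first step gives "rblehma", and the second then gives "brelmha".

brelmha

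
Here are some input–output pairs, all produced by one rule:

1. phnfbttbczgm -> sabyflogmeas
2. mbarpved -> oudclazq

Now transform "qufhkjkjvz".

The transformation: swap the front and back halves of the string, then shift every letter 1 place backward in the alphabet (wrapping around).
For "qufhkjkjvz", step one produces "jkjvzqufhk"; step two turns that into "ijiuyptegj".
(Check on "phnfbttbczgm": → "tbczgmphnfbt" → "sabyflogmeas" ✓)

ijiuyptegj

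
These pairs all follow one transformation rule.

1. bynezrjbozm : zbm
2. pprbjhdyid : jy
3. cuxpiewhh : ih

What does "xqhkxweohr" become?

The pattern: delete the first 2 characters, then keep one character in every 3, starting at position 3 (positions 3rd, 6th, 9th, ...).
Working it through for "xqhkxweohr": intermediate "hkxweohr", final "xo".

xo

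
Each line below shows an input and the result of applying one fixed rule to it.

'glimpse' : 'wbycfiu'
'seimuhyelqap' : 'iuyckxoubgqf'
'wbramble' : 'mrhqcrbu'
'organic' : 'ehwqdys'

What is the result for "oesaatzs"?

euiqqjpi

What's happening: shift every letter 10 places backward in the alphabet (wrapping around).
"oesaatzs" → "euiqqjpi".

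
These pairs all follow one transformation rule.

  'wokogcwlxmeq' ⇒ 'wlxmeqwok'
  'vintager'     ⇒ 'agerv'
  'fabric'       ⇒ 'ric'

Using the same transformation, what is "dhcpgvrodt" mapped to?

Looking at the pairs, the operation is to swap the front and back halves of the string, then delete the last 3 characters.
For "dhcpgvrodt", step one produces "vrodtdhcpg"; step two turns that into "vrodtdh".

vrodtdh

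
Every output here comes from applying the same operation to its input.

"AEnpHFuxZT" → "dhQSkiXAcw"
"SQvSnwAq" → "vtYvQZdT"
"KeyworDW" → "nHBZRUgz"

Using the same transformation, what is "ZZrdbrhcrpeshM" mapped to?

Rule — flip the case of every letter, then shift every letter 3 places forward in the alphabet (wrapping around).
For "ZZrdbrhcrpeshM", step one produces "zzRDBRHCRPESHm"; step two turns that into "ccUGEUKFUSHVKp".

ccUGEUKFUSHVKp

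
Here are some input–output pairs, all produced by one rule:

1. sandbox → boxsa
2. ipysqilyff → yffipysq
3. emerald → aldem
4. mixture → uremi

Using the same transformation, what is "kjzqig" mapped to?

The rule is to move the last 3 characters to the front (rotate right by 3), then delete the last 2 characters.
So "kjzqig" becomes "qigk".

qigk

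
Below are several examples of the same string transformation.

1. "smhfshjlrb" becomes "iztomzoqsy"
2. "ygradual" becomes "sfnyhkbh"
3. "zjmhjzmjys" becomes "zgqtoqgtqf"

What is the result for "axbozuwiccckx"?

eheivgbdpjjjr

What's happening: move the last character to the front, then shift every letter 7 places forward in the alphabet (wrapping around).
"axbozuwiccckx" → "xaxbozuwiccck" → "eheivgbdpjjjr".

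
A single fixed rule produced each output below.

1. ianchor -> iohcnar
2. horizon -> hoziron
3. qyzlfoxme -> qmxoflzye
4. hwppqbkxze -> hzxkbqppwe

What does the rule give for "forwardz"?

fdrawroz

The rule is to swap the first and last characters, then reverse the string.
For "forwardz", step one produces "zorwardf"; step two turns that into "fdrawroz".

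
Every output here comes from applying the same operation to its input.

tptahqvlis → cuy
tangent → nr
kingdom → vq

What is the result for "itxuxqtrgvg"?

gket

The pattern: shift every letter 13 places forward in the alphabet (wrapping around) — i.e. ROT13, then keep one character in every 3, starting at position 2 (positions 2nd, 5th, 8th, ...).
Starting from "itxuxqtrgvg": after the first operation, "vgkhkdgetit"; after the second, "gket".
(Check on "tangent": → "gnatrag" → "nr" ✓)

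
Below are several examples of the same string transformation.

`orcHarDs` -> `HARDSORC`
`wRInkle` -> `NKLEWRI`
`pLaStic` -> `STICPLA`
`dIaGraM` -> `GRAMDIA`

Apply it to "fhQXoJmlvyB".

The transformation: move the first 3 characters to the end (rotate left by 3), then convert every letter to uppercase.
Working it through for "fhQXoJmlvyB": intermediate "XoJmlvyBfhQ", final "XOJMLVYBFHQ".

XOJMLVYBFHQ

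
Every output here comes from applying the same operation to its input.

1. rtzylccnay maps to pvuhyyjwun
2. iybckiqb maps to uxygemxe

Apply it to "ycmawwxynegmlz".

Looking at the pairs, the operation is to shift every letter 4 places backward in the alphabet (wrapping around), then move the first character to the end.
So "ycmawwxynegmlz" becomes "yiwsstujacihvu".

yiwsstujacihvu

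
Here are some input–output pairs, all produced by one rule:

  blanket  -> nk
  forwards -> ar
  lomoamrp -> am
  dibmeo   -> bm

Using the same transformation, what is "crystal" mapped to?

st

In each case the input is transformed by: delete the last 2 characters, then keep only the last 2 characters.
Working it through for "crystal": intermediate "cryst", final "st".
(Check on "blanket": → "blank" → "nk" ✓)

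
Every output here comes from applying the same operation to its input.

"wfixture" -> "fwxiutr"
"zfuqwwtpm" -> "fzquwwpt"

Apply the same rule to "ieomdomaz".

eimoodam

The pattern: delete the last character, then swap each adjacent pair of characters (1↔2, 3↔4, ...).
For "ieomdomaz", step one produces "ieomdoma"; step two turns that into "eimoodam".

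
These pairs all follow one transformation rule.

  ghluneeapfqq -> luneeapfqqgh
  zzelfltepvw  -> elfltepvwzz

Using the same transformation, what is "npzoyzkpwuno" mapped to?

Looking at the pairs, the operation is to move the first 2 characters to the end (rotate left by 2).
"npzoyzkpwuno" → "zoyzkpwunonp".

zoyzkpwunonp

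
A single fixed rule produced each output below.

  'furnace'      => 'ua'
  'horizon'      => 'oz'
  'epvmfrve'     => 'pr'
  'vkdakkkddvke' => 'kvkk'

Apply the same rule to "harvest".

The transformation: take characters alternately from the front and the back (1st, last, 2nd, 2nd-last, ...), then keep one character in every 3, starting at position 3 (positions 3rd, 6th, 9th, ...).
Working it through for "harvest": intermediate "htasrev", final "ae".

ae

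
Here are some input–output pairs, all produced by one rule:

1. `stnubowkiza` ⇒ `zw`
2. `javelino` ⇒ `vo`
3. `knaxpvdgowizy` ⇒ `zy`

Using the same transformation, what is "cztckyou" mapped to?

The transformation: sort the characters into reverse alphabetical order, then keep only the first 2 characters.
For "cztckyou" the result is "zy".

zy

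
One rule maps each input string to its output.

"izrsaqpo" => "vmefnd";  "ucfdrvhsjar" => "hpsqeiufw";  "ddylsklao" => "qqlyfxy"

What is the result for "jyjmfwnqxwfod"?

Looking at the pairs, the operation is to shift every letter 13 places forward in the alphabet (wrapping around) — i.e. ROT13, then delete the last 2 characters.
"jyjmfwnqxwfod" → "wlwzsjadkjsbq" → "wlwzsjadkjs".

wlwzsjadkjs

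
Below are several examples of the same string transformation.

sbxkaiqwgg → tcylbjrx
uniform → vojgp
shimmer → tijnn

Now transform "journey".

kpvso

The rule is to shift every letter 1 place forward in the alphabet (wrapping around), then delete the last 2 characters.
Working it through for "journey": intermediate "kpvsofz", final "kpvso".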